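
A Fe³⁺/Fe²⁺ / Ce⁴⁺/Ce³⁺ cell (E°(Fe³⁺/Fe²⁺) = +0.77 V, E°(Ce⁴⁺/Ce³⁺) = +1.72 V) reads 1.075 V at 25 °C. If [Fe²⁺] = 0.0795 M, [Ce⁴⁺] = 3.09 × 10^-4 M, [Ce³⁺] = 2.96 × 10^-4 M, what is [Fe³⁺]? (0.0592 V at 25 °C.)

6.4 × 10^-4 M

From the Nernst equation, log Q = n(E° − E)/0.0592 = 1(0.95 − 1.075)/0.0592 = -2.111, so Q = 0.00774.
With Q = [Fe³⁺]·[Ce³⁺]/([Fe²⁺]·[Ce⁴⁺]) and the known concentrations, [Fe³⁺] in the numerator gives [Fe³⁺] = 6.4 × 10^-4 M.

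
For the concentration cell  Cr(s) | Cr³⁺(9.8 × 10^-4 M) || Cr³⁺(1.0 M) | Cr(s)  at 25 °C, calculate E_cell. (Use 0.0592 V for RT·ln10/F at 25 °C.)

0.059 V

Both half-cells are Cr³⁺/Cr, so E°_cell = 0. The concentrated side is the cathode; the cell reaction moves Cr³⁺ from high to low concentration with n = 3.
Q = [Cr³⁺]_dilute/[Cr³⁺]_conc = 9.8 × 10^-4/1.0 = 9.8 × 10^-4.
E = 0 − (0.0592/3) log Q = −(0.0592/3)(-3.009) = 0.0594 V.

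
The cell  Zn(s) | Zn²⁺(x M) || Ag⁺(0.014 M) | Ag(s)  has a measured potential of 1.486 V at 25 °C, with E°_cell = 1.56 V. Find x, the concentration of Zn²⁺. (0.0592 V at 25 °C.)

0.062 M

From the Nernst equation, log Q = n(E° − E)/0.0592 = 2(1.56 − 1.486)/0.0592 = 2.500, so Q = 316.
With Q = [Zn²⁺]/[Ag⁺]^2 and the known concentrations, [Zn²⁺] in the numerator gives [Zn²⁺] = 0.062 M.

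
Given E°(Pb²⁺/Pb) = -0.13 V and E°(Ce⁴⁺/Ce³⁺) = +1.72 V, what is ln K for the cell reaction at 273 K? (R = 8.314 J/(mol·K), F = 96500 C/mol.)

E°_cell = +1.72 − (-0.13) = 1.85 V, with n = 2 electrons transferred.
At equilibrium E = 0, so the Nernst equation gives ln K = nFE°/RT = (2)(96500)(1.85)/((8.314)(273)) = 157.31.

ln K = 157.3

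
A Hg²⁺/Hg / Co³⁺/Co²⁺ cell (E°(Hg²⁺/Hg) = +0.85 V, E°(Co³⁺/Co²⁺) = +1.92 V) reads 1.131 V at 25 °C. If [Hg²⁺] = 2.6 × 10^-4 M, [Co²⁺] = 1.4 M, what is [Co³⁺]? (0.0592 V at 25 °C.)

From the Nernst equation, log Q = n(E° − E)/0.0592 = 2(1.07 − 1.131)/0.0592 = -2.061, so Q = 0.00869.
With Q = [Hg²⁺]·[Co²⁺]^2/[Co³⁺]^2 and the known concentrations, [Co³⁺]^2 in the denominator gives [Co³⁺] = 0.24 M.

0.24 M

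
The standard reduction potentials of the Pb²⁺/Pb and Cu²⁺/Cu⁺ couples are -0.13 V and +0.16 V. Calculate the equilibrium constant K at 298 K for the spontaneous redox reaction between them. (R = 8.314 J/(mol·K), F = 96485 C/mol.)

E°_cell = +0.16 − (-0.13) = 0.29 V, with n = 2 electrons transferred.
At equilibrium E = 0, so the Nernst equation gives ln K = nFE°/RT = (2)(96485)(0.29)/((8.314)(298)) = 22.59.
K = e^22.59 = 6.4 × 10^9.

6.4 × 10^9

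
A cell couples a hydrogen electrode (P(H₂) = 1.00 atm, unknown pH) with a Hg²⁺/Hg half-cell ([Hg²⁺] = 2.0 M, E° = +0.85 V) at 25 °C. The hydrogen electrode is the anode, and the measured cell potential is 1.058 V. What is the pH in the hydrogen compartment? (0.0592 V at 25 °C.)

pH = 3.36

E°_cell = 0.85 V and n = 2.
log Q = n(E° − E)/0.0592 = 2×(0.85 − 1.058)/0.0592 = -7.027.
With Q = [H⁺]^2 / ([Hg²⁺]·P(H₂)), solving for [H⁺] gives log[H⁺] = -3.363, so pH = 3.36.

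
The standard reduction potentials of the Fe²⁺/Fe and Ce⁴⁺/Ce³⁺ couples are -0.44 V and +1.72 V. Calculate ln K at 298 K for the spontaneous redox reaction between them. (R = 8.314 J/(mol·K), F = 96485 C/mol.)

E°_cell = +1.72 − (-0.44) = 2.16 V, with n = 2 electrons transferred.
At equilibrium E = 0, so the Nernst equation gives ln K = nFE°/RT = (2)(96485)(2.16)/((8.314)(298)) = 168.24.

ln K = 168.2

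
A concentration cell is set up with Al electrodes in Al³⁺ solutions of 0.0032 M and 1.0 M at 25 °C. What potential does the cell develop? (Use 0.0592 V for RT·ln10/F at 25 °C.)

0.049 V

Both half-cells are Al³⁺/Al, so E°_cell = 0. The concentrated side is the cathode; the cell reaction moves Al³⁺ from high to low concentration with n = 3.
Q = [Al³⁺]_dilute/[Al³⁺]_conc = 0.0032/1.0 = 0.00320.
E = 0 − (0.0592/3) log Q = −(0.0592/3)(-2.495) = 0.0492 V.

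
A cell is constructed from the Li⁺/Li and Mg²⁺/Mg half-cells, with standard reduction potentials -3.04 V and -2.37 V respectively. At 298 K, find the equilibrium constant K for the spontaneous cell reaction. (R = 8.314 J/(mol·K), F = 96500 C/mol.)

4.6 × 10^22

E°_cell = -2.37 − (-3.04) = 0.67 V, with n = 2 electrons transferred.
At equilibrium E = 0, so the Nernst equation gives ln K = nFE°/RT = (2)(96500)(0.67)/((8.314)(298)) = 52.19.
K = e^52.19 = 4.6 × 10^22.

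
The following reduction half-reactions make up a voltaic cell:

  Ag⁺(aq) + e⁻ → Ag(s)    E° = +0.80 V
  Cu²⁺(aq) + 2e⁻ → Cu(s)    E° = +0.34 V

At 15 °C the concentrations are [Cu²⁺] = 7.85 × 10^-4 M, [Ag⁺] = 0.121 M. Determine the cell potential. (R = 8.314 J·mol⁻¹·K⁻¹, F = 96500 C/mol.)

0.496 V

The Ag⁺/Ag couple has the higher reduction potential and acts as the cathode, so E°_cell = +0.80 − (+0.34) = 0.46 V.
Balancing electrons gives n = 2; the reaction quotient is Q = [Cu²⁺]/[Ag⁺]^2 = 0.0536.
E = E° − (RT/nF) ln Q = 0.46 − (8.314×288)/(2×96500) × (-2.926) = 0.460 + 0.036 = 0.496 V.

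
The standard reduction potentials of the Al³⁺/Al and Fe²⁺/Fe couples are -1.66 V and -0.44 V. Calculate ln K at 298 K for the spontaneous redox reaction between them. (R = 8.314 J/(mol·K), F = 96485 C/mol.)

E°_cell = -0.44 − (-1.66) = 1.22 V, with n = 6 electrons transferred.
At equilibrium E = 0, so the Nernst equation gives ln K = nFE°/RT = (6)(96485)(1.22)/((8.314)(298)) = 285.07.

ln K = 285.1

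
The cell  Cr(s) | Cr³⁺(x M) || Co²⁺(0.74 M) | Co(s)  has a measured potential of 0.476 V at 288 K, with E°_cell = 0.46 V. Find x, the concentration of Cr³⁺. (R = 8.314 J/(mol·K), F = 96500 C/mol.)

From the Nernst equation, ln Q = nF(E° − E)/RT = 6×96500×(0.46 − 0.476)/(8.314×288) = -3.869, so Q = 0.0209.
With Q = [Cr³⁺]^2/[Co²⁺]^3 and the known concentrations, [Cr³⁺]^2 in the numerator gives [Cr³⁺] = 0.092 M.

0.092 M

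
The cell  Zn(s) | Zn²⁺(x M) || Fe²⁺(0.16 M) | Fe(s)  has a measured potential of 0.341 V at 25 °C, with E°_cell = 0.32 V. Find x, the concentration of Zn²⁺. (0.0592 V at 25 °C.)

0.031 M

From the Nernst equation, log Q = n(E° − E)/0.0592 = 2(0.32 − 0.341)/0.0592 = -0.709, so Q = 0.195.
With Q = [Zn²⁺]/[Fe²⁺] and the known concentrations, [Zn²⁺] in the numerator gives [Zn²⁺] = 0.031 M.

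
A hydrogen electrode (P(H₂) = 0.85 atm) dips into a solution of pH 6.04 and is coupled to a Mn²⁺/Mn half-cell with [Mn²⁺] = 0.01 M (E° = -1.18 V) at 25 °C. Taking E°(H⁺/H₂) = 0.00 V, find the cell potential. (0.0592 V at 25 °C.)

0.88 V

The hydrogen couple is the cathode, so E°_cell = 1.18 V; n = 2.
[H⁺] = 10^(−6.04) = 9.1 × 10^-7 M, and Q = [Mn²⁺]·P(H₂) / [H⁺]^2 = 1.02 × 10^10.
E = E° − (0.0592/2) log Q = 1.18 − (0.0592/2)(10.009) = 0.884 V.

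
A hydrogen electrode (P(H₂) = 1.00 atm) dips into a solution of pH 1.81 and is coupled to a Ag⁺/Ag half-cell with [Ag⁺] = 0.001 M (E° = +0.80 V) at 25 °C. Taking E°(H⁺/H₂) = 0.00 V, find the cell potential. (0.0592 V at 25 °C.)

0.73 V

The Ag⁺/Ag couple is the cathode, so E°_cell = 0.80 V; n = 2.
[H⁺] = 10^(−1.81) = 0.015 M, and Q = [H⁺]^2 / ([Ag⁺]^2·P(H₂)) = 240.
E = E° − (0.0592/2) log Q = 0.80 − (0.0592/2)(2.380) = 0.730 V.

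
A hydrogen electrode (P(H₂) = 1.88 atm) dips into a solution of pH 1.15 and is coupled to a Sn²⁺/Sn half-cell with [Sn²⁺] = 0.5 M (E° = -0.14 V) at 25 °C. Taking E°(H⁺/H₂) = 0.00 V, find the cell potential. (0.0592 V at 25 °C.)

The hydrogen couple is the cathode, so E°_cell = 0.14 V; n = 2.
[H⁺] = 10^(−1.15) = 0.071 M, and Q = [Sn²⁺]·P(H₂) / [H⁺]^2 = 188.
E = E° − (0.0592/2) log Q = 0.14 − (0.0592/2)(2.273) = 0.073 V.

0.073 V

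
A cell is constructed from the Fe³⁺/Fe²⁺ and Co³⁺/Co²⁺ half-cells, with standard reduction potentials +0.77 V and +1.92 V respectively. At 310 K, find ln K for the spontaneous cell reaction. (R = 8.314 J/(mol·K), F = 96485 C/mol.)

ln K = 43.1

E°_cell = +1.92 − (+0.77) = 1.15 V, with n = 1 electron transferred.
At equilibrium E = 0, so the Nernst equation gives ln K = nFE°/RT = (1)(96485)(1.15)/((8.314)(310)) = 43.05.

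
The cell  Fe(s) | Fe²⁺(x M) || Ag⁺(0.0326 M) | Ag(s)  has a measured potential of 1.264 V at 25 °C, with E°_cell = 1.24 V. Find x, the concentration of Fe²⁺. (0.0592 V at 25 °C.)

1.6 × 10^-4 M

From the Nernst equation, log Q = n(E° − E)/0.0592 = 2(1.24 − 1.264)/0.0592 = -0.811, so Q = 0.155.
With Q = [Fe²⁺]/[Ag⁺]^2 and the known concentrations, [Fe²⁺] in the numerator gives [Fe²⁺] = 1.6 × 10^-4 M.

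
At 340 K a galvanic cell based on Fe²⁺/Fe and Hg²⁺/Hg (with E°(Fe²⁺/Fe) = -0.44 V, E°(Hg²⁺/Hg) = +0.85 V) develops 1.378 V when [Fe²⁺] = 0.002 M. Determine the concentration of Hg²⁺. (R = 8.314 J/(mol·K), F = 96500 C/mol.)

From the Nernst equation, ln Q = nF(E° − E)/RT = 2×96500×(1.29 − 1.378)/(8.314×340) = -6.008, so Q = 0.00246.
With Q = [Fe²⁺]/[Hg²⁺] and the known concentrations, [Hg²⁺] in the denominator gives [Hg²⁺] = 0.81 M.

0.81 M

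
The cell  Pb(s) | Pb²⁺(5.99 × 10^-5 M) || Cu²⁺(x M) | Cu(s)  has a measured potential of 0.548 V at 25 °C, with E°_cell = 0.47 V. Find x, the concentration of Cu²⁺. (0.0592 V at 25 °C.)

From the Nernst equation, log Q = n(E° − E)/0.0592 = 2(0.47 − 0.548)/0.0592 = -2.635, so Q = 0.00232.
With Q = [Pb²⁺]/[Cu²⁺] and the known concentrations, [Cu²⁺] in the denominator gives [Cu²⁺] = 0.026 M.

0.026 M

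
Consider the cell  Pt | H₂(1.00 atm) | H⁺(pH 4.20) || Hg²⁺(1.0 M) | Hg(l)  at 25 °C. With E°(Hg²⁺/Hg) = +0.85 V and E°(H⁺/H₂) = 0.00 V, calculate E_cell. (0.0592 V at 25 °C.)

The Hg²⁺/Hg couple is the cathode, so E°_cell = 0.85 V; n = 2.
[H⁺] = 10^(−4.20) = 6.3 × 10^-5 M, and Q = [H⁺]^2 / ([Hg²⁺]·P(H₂)) = 3.98 × 10^-9.
E = E° − (0.0592/2) log Q = 0.85 − (0.0592/2)(-8.400) = 1.099 V.

1.10 V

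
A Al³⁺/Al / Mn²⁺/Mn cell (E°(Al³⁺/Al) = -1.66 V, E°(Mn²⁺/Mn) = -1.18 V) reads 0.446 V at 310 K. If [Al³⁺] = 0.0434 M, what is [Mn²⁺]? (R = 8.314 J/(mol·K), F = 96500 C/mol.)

0.0097 M

From the Nernst equation, ln Q = nF(E° − E)/RT = 6×96500×(0.48 − 0.446)/(8.314×310) = 7.638, so Q = 2080.
With Q = [Al³⁺]^2/[Mn²⁺]^3 and the known concentrations, [Mn²⁺]^3 in the denominator gives [Mn²⁺] = 0.0097 M.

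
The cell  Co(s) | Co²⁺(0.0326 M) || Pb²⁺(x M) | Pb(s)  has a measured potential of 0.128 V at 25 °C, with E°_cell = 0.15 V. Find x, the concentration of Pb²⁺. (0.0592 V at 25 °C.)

From the Nernst equation, log Q = n(E° − E)/0.0592 = 2(0.15 − 0.128)/0.0592 = 0.743, so Q = 5.54.
With Q = [Co²⁺]/[Pb²⁺] and the known concentrations, [Pb²⁺] in the denominator gives [Pb²⁺] = 0.0059 M.

0.0059 M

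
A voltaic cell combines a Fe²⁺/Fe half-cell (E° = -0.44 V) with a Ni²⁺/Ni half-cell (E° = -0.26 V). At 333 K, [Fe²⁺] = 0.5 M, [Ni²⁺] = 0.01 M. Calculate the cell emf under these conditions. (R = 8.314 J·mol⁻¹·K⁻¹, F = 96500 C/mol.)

0.124 V

The Ni²⁺/Ni couple has the higher reduction potential and acts as the cathode, so E°_cell = -0.26 − (-0.44) = 0.18 V.
Balancing electrons gives n = 2; the reaction quotient is Q = [Fe²⁺]/[Ni²⁺] = 50.0.
E = E° − (RT/nF) ln Q = 0.18 − (8.314×333)/(2×96500) × (3.912) = 0.180 − 0.056 = 0.124 V.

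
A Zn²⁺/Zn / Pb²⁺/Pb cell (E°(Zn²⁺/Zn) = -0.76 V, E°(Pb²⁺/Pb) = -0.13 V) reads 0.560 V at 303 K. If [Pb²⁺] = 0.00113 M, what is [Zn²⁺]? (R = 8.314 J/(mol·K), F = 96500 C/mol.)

0.24 M

From the Nernst equation, ln Q = nF(E° − E)/RT = 2×96500×(0.63 − 0.560)/(8.314×303) = 5.363, so Q = 213.
With Q = [Zn²⁺]/[Pb²⁺] and the known concentrations, [Zn²⁺] in the numerator gives [Zn²⁺] = 0.24 M.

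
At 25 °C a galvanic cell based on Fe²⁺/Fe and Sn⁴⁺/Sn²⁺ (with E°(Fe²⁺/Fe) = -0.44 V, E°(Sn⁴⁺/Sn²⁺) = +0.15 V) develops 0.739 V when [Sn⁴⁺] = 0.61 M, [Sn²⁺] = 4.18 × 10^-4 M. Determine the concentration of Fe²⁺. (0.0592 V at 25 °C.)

From the Nernst equation, log Q = n(E° − E)/0.0592 = 2(0.59 − 0.739)/0.0592 = -5.034, so Q = 9.25 × 10^-6.
With Q = [Fe²⁺]·[Sn²⁺]/[Sn⁴⁺] and the known concentrations, [Fe²⁺] in the numerator gives [Fe²⁺] = 0.014 M.

0.014 M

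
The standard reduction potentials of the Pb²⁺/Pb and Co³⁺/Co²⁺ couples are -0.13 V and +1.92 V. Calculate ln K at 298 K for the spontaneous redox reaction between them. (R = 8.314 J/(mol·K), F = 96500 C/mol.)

ln K = 159.7

E°_cell = +1.92 − (-0.13) = 2.05 V, with n = 2 electrons transferred.
At equilibrium E = 0, so the Nernst equation gives ln K = nFE°/RT = (2)(96500)(2.05)/((8.314)(298)) = 159.69.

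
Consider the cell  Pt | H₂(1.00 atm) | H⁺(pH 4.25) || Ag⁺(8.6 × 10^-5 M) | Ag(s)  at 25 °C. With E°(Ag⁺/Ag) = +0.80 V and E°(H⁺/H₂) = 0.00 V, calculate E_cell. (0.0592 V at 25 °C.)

The Ag⁺/Ag couple is the cathode, so E°_cell = 0.80 V; n = 2.
[H⁺] = 10^(−4.25) = 5.6 × 10^-5 M, and Q = [H⁺]^2 / ([Ag⁺]^2·P(H₂)) = 0.428.
E = E° − (0.0592/2) log Q = 0.80 − (0.0592/2)(-0.369) = 0.811 V.

0.81 V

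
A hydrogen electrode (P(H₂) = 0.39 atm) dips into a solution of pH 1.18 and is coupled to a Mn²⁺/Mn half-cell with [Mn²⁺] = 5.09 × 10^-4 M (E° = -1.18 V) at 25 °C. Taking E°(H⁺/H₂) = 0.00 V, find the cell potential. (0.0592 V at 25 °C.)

1.22 V

The hydrogen couple is the cathode, so E°_cell = 1.18 V; n = 2.
[H⁺] = 10^(−1.18) = 0.066 M, and Q = [Mn²⁺]·P(H₂) / [H⁺]^2 = 0.0455.
E = E° − (0.0592/2) log Q = 1.18 − (0.0592/2)(-1.342) = 1.220 V.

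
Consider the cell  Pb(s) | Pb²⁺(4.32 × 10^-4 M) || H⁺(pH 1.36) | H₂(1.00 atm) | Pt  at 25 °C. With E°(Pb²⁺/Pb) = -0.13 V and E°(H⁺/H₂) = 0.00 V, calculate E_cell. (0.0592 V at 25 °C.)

The hydrogen couple is the cathode, so E°_cell = 0.13 V; n = 2.
[H⁺] = 10^(−1.36) = 0.044 M, and Q = [Pb²⁺]·P(H₂) / [H⁺]^2 = 0.227.
E = E° − (0.0592/2) log Q = 0.13 − (0.0592/2)(-0.645) = 0.149 V.

0.15 V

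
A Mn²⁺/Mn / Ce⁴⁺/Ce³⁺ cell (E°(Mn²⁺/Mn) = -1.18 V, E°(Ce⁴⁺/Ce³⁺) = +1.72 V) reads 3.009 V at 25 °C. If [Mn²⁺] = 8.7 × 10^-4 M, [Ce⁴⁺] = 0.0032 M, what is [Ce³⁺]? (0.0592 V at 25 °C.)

0.0016 M

From the Nernst equation, log Q = n(E° − E)/0.0592 = 2(2.90 − 3.009)/0.0592 = -3.682, so Q = 2.08 × 10^-4.
With Q = [Mn²⁺]·[Ce³⁺]^2/[Ce⁴⁺]^2 and the known concentrations, [Ce³⁺]^2 in the numerator gives [Ce³⁺] = 0.0016 M.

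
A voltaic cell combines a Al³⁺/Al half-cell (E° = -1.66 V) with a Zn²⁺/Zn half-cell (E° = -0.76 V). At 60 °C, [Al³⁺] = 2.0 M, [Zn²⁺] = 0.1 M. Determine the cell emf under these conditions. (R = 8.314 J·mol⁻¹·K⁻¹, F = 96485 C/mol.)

0.860 V

The Zn²⁺/Zn couple has the higher reduction potential and acts as the cathode, so E°_cell = -0.76 − (-1.66) = 0.90 V.
Balancing electrons gives n = 6; the reaction quotient is Q = [Al³⁺]^2/[Zn²⁺]^3 = 4000.
E = E° − (RT/nF) ln Q = 0.90 − (8.314×333)/(6×96485) × (8.294) = 0.900 − 0.040 = 0.860 V.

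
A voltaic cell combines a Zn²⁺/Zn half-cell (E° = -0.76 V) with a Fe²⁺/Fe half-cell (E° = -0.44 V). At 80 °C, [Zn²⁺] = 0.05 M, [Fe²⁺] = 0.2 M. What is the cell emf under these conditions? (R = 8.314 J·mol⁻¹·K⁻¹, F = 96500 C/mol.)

0.341 V

The Fe²⁺/Fe couple has the higher reduction potential and acts as the cathode, so E°_cell = -0.44 − (-0.76) = 0.32 V.
Balancing electrons gives n = 2; the reaction quotient is Q = [Zn²⁺]/[Fe²⁺] = 0.250.
E = E° − (RT/nF) ln Q = 0.32 − (8.314×353)/(2×96500) × (-1.386) = 0.320 + 0.021 = 0.341 V.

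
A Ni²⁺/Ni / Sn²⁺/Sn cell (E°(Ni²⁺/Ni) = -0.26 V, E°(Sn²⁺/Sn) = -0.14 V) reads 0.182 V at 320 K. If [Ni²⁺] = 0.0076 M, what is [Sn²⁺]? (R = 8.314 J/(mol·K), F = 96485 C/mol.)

From the Nernst equation, ln Q = nF(E° − E)/RT = 2×96485×(0.12 − 0.182)/(8.314×320) = -4.497, so Q = 0.0111.
With Q = [Ni²⁺]/[Sn²⁺] and the known concentrations, [Sn²⁺] in the denominator gives [Sn²⁺] = 0.68 M.

0.68 M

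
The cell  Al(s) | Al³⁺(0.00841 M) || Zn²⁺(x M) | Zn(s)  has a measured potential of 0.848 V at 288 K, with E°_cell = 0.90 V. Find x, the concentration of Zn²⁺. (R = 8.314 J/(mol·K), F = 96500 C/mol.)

6.3 × 10^-4 M

From the Nernst equation, ln Q = nF(E° − E)/RT = 6×96500×(0.90 − 0.848)/(8.314×288) = 12.574, so Q = 2.89 × 10^5.
With Q = [Al³⁺]^2/[Zn²⁺]^3 and the known concentrations, [Zn²⁺]^3 in the denominator gives [Zn²⁺] = 6.3 × 10^-4 M.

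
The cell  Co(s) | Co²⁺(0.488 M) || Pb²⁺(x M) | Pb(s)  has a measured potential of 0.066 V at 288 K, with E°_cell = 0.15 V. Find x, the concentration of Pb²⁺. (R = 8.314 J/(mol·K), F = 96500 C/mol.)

5.6 × 10^-4 M

From the Nernst equation, ln Q = nF(E° − E)/RT = 2×96500×(0.15 − 0.066)/(8.314×288) = 6.771, so Q = 872.
With Q = [Co²⁺]/[Pb²⁺] and the known concentrations, [Pb²⁺] in the denominator gives [Pb²⁺] = 5.6 × 10^-4 M.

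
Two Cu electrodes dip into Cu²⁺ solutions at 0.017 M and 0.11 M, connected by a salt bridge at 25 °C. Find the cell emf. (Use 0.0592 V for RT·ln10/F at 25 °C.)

Both half-cells are Cu²⁺/Cu, so E°_cell = 0. The concentrated side is the cathode; the cell reaction moves Cu²⁺ from high to low concentration with n = 2.
Q = [Cu²⁺]_dilute/[Cu²⁺]_conc = 0.017/0.11 = 0.155.
E = 0 − (0.0592/2) log Q = −(0.0592/2)(-0.811) = 0.0240 V.

0.024 V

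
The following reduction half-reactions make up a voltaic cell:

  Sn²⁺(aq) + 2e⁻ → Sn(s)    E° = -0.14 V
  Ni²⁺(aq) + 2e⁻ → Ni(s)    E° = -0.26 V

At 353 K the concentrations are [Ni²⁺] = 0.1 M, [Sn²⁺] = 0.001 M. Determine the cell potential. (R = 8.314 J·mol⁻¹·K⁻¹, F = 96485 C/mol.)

0.050 V

The Sn²⁺/Sn couple has the higher reduction potential and acts as the cathode, so E°_cell = -0.14 − (-0.26) = 0.12 V.
Balancing electrons gives n = 2; the reaction quotient is Q = [Ni²⁺]/[Sn²⁺] = 100.
E = E° − (RT/nF) ln Q = 0.12 − (8.314×353)/(2×96485) × (4.605) = 0.120 − 0.070 = 0.050 V.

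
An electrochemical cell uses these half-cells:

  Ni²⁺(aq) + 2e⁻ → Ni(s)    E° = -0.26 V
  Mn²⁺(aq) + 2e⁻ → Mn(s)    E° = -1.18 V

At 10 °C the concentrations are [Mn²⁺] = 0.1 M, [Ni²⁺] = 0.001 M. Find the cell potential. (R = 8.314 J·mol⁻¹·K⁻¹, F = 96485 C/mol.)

0.864 V

The Ni²⁺/Ni couple has the higher reduction potential and acts as the cathode, so E°_cell = -0.26 − (-1.18) = 0.92 V.
Balancing electrons gives n = 2; the reaction quotient is Q = [Mn²⁺]/[Ni²⁺] = 100.
E = E° − (RT/nF) ln Q = 0.92 − (8.314×283)/(2×96485) × (4.605) = 0.920 − 0.056 = 0.864 V.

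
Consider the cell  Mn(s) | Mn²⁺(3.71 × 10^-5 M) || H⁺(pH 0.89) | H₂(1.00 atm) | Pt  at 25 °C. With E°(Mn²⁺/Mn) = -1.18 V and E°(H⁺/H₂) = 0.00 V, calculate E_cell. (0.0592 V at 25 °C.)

The hydrogen couple is the cathode, so E°_cell = 1.18 V; n = 2.
[H⁺] = 10^(−0.89) = 0.13 M, and Q = [Mn²⁺]·P(H₂) / [H⁺]^2 = 0.00224.
E = E° − (0.0592/2) log Q = 1.18 − (0.0592/2)(-2.651) = 1.258 V.

1.26 V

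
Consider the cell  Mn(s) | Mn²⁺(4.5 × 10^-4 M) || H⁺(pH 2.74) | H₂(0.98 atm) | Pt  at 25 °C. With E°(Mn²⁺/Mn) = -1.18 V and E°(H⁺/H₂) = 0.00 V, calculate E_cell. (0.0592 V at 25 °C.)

1.12 V

The hydrogen couple is the cathode, so E°_cell = 1.18 V; n = 2.
[H⁺] = 10^(−2.74) = 0.0018 M, and Q = [Mn²⁺]·P(H₂) / [H⁺]^2 = 133.
E = E° − (0.0592/2) log Q = 1.18 − (0.0592/2)(2.124) = 1.117 V.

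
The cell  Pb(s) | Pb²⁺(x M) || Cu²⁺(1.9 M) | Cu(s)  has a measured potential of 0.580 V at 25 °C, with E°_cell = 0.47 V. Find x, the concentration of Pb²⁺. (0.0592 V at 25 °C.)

3.7 × 10^-4 M

From the Nernst equation, log Q = n(E° − E)/0.0592 = 2(0.47 − 0.580)/0.0592 = -3.716, so Q = 1.92 × 10^-4.
With Q = [Pb²⁺]/[Cu²⁺] and the known concentrations, [Pb²⁺] in the numerator gives [Pb²⁺] = 3.7 × 10^-4 M.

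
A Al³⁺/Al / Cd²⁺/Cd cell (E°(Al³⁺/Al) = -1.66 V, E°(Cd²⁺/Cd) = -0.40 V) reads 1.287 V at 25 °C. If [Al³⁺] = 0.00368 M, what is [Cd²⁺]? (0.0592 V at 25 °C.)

0.19 M

From the Nernst equation, log Q = n(E° − E)/0.0592 = 6(1.26 − 1.287)/0.0592 = -2.736, so Q = 0.00183.
With Q = [Al³⁺]^2/[Cd²⁺]^3 and the known concentrations, [Cd²⁺]^3 in the denominator gives [Cd²⁺] = 0.19 M.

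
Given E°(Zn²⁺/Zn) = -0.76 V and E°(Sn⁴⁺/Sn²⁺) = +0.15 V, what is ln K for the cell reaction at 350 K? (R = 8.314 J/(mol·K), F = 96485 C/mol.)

ln K = 60.3

E°_cell = +0.15 − (-0.76) = 0.91 V, with n = 2 electrons transferred.
At equilibrium E = 0, so the Nernst equation gives ln K = nFE°/RT = (2)(96485)(0.91)/((8.314)(350)) = 60.35.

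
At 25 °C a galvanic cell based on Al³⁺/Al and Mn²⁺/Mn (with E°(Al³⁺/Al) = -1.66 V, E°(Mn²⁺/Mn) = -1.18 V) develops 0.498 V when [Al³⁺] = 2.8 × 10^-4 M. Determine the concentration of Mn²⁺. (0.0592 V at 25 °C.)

From the Nernst equation, log Q = n(E° − E)/0.0592 = 6(0.48 − 0.498)/0.0592 = -1.824, so Q = 0.0150.
With Q = [Al³⁺]^2/[Mn²⁺]^3 and the known concentrations, [Mn²⁺]^3 in the denominator gives [Mn²⁺] = 0.017 M.

0.017 M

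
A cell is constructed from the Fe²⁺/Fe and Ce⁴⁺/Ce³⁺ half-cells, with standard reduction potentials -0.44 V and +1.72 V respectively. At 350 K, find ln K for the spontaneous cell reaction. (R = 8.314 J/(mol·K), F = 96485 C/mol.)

ln K = 143.2

E°_cell = +1.72 − (-0.44) = 2.16 V, with n = 2 electrons transferred.
At equilibrium E = 0, so the Nernst equation gives ln K = nFE°/RT = (2)(96485)(2.16)/((8.314)(350)) = 143.24.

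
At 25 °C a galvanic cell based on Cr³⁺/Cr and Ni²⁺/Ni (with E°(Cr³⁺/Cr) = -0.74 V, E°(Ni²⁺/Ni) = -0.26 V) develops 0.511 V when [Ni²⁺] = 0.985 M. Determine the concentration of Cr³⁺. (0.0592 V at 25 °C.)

0.026 M

From the Nernst equation, log Q = n(E° − E)/0.0592 = 6(0.48 − 0.511)/0.0592 = -3.142, so Q = 7.21 × 10^-4.
With Q = [Cr³⁺]^2/[Ni²⁺]^3 and the known concentrations, [Cr³⁺]^2 in the numerator gives [Cr³⁺] = 0.026 M.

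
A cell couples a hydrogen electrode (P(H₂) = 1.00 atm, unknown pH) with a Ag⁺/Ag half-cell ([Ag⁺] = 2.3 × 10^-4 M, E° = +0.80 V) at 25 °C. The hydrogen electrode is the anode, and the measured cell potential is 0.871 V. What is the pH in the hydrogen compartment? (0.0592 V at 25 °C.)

E°_cell = 0.80 V and n = 2.
log Q = n(E° − E)/0.0592 = 2×(0.80 − 0.871)/0.0592 = -2.399.
With Q = [H⁺]^2 / ([Ag⁺]^2·P(H₂)), solving for [H⁺] gives log[H⁺] = -4.838, so pH = 4.84.

pH = 4.84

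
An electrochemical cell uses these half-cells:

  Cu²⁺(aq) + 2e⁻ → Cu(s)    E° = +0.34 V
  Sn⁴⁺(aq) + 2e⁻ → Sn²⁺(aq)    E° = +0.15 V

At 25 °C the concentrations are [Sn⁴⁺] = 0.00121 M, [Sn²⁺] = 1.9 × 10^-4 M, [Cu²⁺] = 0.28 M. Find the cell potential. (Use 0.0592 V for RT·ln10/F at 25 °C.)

0.150 V

The Cu²⁺/Cu couple has the higher reduction potential and acts as the cathode, so E°_cell = +0.34 − (+0.15) = 0.19 V.
Balancing electrons gives n = 2; the reaction quotient is Q = [Sn⁴⁺]/([Sn²⁺]·[Cu²⁺]) = 22.7.
At 25 °C, E = E° − (0.0592/n) log Q = 0.19 − (0.0592/2)(1.357) = 0.190 − 0.040 = 0.150 V.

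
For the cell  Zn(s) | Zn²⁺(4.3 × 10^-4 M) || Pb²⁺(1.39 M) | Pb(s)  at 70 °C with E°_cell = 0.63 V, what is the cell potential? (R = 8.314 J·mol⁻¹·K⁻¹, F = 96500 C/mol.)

0.749 V

Balancing electrons gives n = 2; the reaction quotient is Q = [Zn²⁺]/[Pb²⁺] = 3.09 × 10^-4.
E = E° − (RT/nF) ln Q = 0.63 − (8.314×343)/(2×96500) × (-8.081) = 0.630 + 0.119 = 0.749 V.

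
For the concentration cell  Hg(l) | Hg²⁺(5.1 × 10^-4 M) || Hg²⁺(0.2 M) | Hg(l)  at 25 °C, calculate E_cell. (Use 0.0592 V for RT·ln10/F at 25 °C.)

0.077 V

Both half-cells are Hg²⁺/Hg, so E°_cell = 0. The concentrated side is the cathode; the cell reaction moves Hg²⁺ from high to low concentration with n = 2.
Q = [Hg²⁺]_dilute/[Hg²⁺]_conc = 5.1 × 10^-4/0.2 = 0.00255.
E = 0 − (0.0592/2) log Q = −(0.0592/2)(-2.593) = 0.0768 V.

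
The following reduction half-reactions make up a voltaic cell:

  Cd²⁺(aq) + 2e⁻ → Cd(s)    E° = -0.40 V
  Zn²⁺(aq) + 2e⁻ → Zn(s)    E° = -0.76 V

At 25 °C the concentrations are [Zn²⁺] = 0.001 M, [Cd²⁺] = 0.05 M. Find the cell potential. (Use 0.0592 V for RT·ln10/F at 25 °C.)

0.410 V

The Cd²⁺/Cd couple has the higher reduction potential and acts as the cathode, so E°_cell = -0.40 − (-0.76) = 0.36 V.
Balancing electrons gives n = 2; the reaction quotient is Q = [Zn²⁺]/[Cd²⁺] = 0.0200.
At 25 °C, E = E° − (0.0592/n) log Q = 0.36 − (0.0592/2)(-1.699) = 0.360 + 0.050 = 0.410 V.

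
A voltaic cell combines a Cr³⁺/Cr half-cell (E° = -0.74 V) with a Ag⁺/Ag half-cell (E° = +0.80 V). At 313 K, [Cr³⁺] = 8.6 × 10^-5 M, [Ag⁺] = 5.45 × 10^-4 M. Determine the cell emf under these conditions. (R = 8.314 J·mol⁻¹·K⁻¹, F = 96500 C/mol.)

The Ag⁺/Ag couple has the higher reduction potential and acts as the cathode, so E°_cell = +0.80 − (-0.74) = 1.54 V.
Balancing electrons gives n = 3; the reaction quotient is Q = [Cr³⁺]/[Ag⁺]^3 = 5.31 × 10^5.
E = E° − (RT/nF) ln Q = 1.54 − (8.314×313)/(3×96500) × (13.183) = 1.540 − 0.119 = 1.421 V.

1.42 V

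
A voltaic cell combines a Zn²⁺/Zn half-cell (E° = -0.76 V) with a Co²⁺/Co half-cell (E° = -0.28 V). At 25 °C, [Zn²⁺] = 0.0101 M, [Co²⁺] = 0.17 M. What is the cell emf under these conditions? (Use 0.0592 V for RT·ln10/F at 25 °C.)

The Co²⁺/Co couple has the higher reduction potential and acts as the cathode, so E°_cell = -0.28 − (-0.76) = 0.48 V.
Balancing electrons gives n = 2; the reaction quotient is Q = [Zn²⁺]/[Co²⁺] = 0.0594.
At 25 °C, E = E° − (0.0592/n) log Q = 0.48 − (0.0592/2)(-1.226) = 0.480 + 0.036 = 0.516 V.

0.516 V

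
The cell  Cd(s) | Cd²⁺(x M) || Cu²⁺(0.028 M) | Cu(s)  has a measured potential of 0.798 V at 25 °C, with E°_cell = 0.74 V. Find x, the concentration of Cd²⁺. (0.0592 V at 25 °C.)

From the Nernst equation, log Q = n(E° − E)/0.0592 = 2(0.74 − 0.798)/0.0592 = -1.959, so Q = 0.0110.
With Q = [Cd²⁺]/[Cu²⁺] and the known concentrations, [Cd²⁺] in the numerator gives [Cd²⁺] = 3.1 × 10^-4 M.

3.1 × 10^-4 M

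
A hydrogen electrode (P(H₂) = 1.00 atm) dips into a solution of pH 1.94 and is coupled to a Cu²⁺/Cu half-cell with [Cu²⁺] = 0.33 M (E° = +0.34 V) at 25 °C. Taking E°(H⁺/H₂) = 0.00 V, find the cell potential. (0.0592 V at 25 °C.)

The Cu²⁺/Cu couple is the cathode, so E°_cell = 0.34 V; n = 2.
[H⁺] = 10^(−1.94) = 0.011 M, and Q = [H⁺]^2 / ([Cu²⁺]·P(H₂)) = 3.99 × 10^-4.
E = E° − (0.0592/2) log Q = 0.34 − (0.0592/2)(-3.399) = 0.441 V.

0.44 V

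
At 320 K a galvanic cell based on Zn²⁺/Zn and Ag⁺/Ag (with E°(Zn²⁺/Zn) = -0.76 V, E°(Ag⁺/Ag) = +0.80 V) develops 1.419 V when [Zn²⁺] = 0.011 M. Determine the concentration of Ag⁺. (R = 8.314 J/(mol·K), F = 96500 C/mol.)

6.3 × 10^-4 M

From the Nernst equation, ln Q = nF(E° − E)/RT = 2×96500×(1.56 − 1.419)/(8.314×320) = 10.229, so Q = 2.77 × 10^4.
With Q = [Zn²⁺]/[Ag⁺]^2 and the known concentrations, [Ag⁺]^2 in the denominator gives [Ag⁺] = 6.3 × 10^-4 M.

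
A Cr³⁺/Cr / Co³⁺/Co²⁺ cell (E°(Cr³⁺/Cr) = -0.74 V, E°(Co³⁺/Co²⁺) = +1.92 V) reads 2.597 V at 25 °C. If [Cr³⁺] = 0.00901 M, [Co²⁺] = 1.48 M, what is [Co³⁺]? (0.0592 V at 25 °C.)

0.027 M

From the Nernst equation, log Q = n(E° − E)/0.0592 = 3(2.66 − 2.597)/0.0592 = 3.193, so Q = 1560.
With Q = [Cr³⁺]·[Co²⁺]^3/[Co³⁺]^3 and the known concentrations, [Co³⁺]^3 in the denominator gives [Co³⁺] = 0.027 M.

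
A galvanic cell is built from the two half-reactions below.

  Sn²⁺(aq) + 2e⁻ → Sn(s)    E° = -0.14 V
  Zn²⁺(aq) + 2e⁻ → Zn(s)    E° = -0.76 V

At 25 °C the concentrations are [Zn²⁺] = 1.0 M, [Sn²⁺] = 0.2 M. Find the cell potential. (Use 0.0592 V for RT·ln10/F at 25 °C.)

0.599 V

The Sn²⁺/Sn couple has the higher reduction potential and acts as the cathode, so E°_cell = -0.14 − (-0.76) = 0.62 V.
Balancing electrons gives n = 2; the reaction quotient is Q = [Zn²⁺]/[Sn²⁺] = 5.00.
At 25 °C, E = E° − (0.0592/n) log Q = 0.62 − (0.0592/2)(0.699) = 0.620 − 0.021 = 0.599 V.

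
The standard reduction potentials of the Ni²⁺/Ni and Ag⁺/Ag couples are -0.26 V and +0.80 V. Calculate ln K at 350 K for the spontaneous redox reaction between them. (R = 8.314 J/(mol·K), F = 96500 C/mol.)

E°_cell = +0.80 − (-0.26) = 1.06 V, with n = 2 electrons transferred.
At equilibrium E = 0, so the Nernst equation gives ln K = nFE°/RT = (2)(96500)(1.06)/((8.314)(350)) = 70.30.

ln K = 70.3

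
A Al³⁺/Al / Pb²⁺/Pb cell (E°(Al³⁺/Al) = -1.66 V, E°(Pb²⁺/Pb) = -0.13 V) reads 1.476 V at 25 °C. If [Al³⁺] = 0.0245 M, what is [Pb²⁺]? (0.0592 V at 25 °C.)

From the Nernst equation, log Q = n(E° − E)/0.0592 = 6(1.53 − 1.476)/0.0592 = 5.473, so Q = 2.97 × 10^5.
With Q = [Al³⁺]^2/[Pb²⁺]^3 and the known concentrations, [Pb²⁺]^3 in the denominator gives [Pb²⁺] = 0.0013 M.

0.0013 M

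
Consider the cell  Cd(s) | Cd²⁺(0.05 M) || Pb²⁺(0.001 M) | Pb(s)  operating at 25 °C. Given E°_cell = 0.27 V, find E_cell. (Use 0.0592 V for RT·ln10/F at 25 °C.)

Balancing electrons gives n = 2; the reaction quotient is Q = [Cd²⁺]/[Pb²⁺] = 50.0.
At 25 °C, E = E° − (0.0592/n) log Q = 0.27 − (0.0592/2)(1.699) = 0.270 − 0.050 = 0.220 V.

0.220 V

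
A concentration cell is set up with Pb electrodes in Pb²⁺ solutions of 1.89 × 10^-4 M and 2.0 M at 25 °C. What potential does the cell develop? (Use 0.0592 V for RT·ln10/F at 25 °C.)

Both half-cells are Pb²⁺/Pb, so E°_cell = 0. The concentrated side is the cathode; the cell reaction moves Pb²⁺ from high to low concentration with n = 2.
Q = [Pb²⁺]_dilute/[Pb²⁺]_conc = 1.89 × 10^-4/2.0 = 9.45 × 10^-5.
E = 0 − (0.0592/2) log Q = −(0.0592/2)(-4.025) = 0.1191 V.

0.12 V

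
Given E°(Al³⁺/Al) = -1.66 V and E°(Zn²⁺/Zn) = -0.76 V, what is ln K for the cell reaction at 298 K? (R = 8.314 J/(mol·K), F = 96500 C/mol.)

E°_cell = -0.76 − (-1.66) = 0.90 V, with n = 6 electrons transferred.
At equilibrium E = 0, so the Nernst equation gives ln K = nFE°/RT = (6)(96500)(0.90)/((8.314)(298)) = 210.33.

ln K = 210.3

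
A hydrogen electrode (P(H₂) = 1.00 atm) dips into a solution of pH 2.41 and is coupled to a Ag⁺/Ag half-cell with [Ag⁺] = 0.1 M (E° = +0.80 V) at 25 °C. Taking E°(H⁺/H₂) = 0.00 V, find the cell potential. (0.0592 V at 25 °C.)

0.88 V

The Ag⁺/Ag couple is the cathode, so E°_cell = 0.80 V; n = 2.
[H⁺] = 10^(−2.41) = 0.0039 M, and Q = [H⁺]^2 / ([Ag⁺]^2·P(H₂)) = 0.00151.
E = E° − (0.0592/2) log Q = 0.80 − (0.0592/2)(-2.820) = 0.883 V.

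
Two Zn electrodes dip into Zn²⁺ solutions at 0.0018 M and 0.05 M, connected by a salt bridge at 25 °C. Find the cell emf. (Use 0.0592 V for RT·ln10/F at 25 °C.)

Both half-cells are Zn²⁺/Zn, so E°_cell = 0. The concentrated side is the cathode; the cell reaction moves Zn²⁺ from high to low concentration with n = 2.
Q = [Zn²⁺]_dilute/[Zn²⁺]_conc = 0.0018/0.05 = 0.0360.
E = 0 − (0.0592/2) log Q = −(0.0592/2)(-1.444) = 0.0427 V.

0.043 V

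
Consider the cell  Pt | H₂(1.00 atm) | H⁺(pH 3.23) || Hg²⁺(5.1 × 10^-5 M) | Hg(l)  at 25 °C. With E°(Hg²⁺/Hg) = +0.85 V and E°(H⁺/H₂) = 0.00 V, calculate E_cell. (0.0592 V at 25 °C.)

The Hg²⁺/Hg couple is the cathode, so E°_cell = 0.85 V; n = 2.
[H⁺] = 10^(−3.23) = 5.9 × 10^-4 M, and Q = [H⁺]^2 / ([Hg²⁺]·P(H₂)) = 0.00680.
E = E° − (0.0592/2) log Q = 0.85 − (0.0592/2)(-2.168) = 0.914 V.

0.91 V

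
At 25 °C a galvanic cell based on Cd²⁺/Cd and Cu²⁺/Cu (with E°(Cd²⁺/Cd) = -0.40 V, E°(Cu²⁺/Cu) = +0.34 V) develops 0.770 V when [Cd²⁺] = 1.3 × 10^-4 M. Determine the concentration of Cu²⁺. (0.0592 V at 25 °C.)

0.0013 M

From the Nernst equation, log Q = n(E° − E)/0.0592 = 2(0.74 − 0.770)/0.0592 = -1.014, so Q = 0.0969.
With Q = [Cd²⁺]/[Cu²⁺] and the known concentrations, [Cu²⁺] in the denominator gives [Cu²⁺] = 0.0013 M.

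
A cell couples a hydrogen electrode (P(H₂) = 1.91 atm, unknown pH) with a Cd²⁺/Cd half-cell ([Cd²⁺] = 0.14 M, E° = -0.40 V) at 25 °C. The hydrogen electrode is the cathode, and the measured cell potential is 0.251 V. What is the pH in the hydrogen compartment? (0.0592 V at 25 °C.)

pH = 2.80

E°_cell = 0.40 V and n = 2.
log Q = n(E° − E)/0.0592 = 2×(0.40 − 0.251)/0.0592 = 5.034.
With Q = [Cd²⁺]·P(H₂) / [H⁺]^2, solving for [H⁺] gives log[H⁺] = -2.803, so pH = 2.80.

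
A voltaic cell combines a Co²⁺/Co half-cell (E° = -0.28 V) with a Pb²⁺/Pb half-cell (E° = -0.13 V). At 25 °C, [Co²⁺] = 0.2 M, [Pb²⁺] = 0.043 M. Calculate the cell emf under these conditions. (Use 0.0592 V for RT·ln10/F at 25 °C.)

0.130 V

The Pb²⁺/Pb couple has the higher reduction potential and acts as the cathode, so E°_cell = -0.13 − (-0.28) = 0.15 V.
Balancing electrons gives n = 2; the reaction quotient is Q = [Co²⁺]/[Pb²⁺] = 4.65.
At 25 °C, E = E° − (0.0592/n) log Q = 0.15 − (0.0592/2)(0.668) = 0.150 − 0.020 = 0.130 V.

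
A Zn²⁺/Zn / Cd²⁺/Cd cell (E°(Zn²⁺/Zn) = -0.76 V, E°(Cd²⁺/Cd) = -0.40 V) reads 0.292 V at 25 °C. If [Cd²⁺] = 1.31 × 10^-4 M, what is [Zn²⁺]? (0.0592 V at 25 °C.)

From the Nernst equation, log Q = n(E° − E)/0.0592 = 2(0.36 − 0.292)/0.0592 = 2.297, so Q = 198.
With Q = [Zn²⁺]/[Cd²⁺] and the known concentrations, [Zn²⁺] in the numerator gives [Zn²⁺] = 0.026 M.

0.026 M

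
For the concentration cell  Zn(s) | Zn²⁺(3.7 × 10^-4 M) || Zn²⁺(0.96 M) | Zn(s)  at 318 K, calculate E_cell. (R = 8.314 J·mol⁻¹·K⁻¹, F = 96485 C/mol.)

0.11 V

Both half-cells are Zn²⁺/Zn, so E°_cell = 0. The concentrated side is the cathode; the cell reaction moves Zn²⁺ from high to low concentration with n = 2.
Q = [Zn²⁺]_dilute/[Zn²⁺]_conc = 3.7 × 10^-4/0.96 = 3.85 × 10^-4.
E = 0 − (RT/nF) ln Q = −((8.314×318)/(2×96485))(-7.861) = 0.1077 V.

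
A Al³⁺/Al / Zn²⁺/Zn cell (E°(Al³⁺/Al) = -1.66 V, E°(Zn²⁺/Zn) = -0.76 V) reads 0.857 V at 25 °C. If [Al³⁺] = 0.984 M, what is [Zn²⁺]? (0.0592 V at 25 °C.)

0.035 M

From the Nernst equation, log Q = n(E° − E)/0.0592 = 6(0.90 − 0.857)/0.0592 = 4.358, so Q = 2.28 × 10^4.
With Q = [Al³⁺]^2/[Zn²⁺]^3 and the known concentrations, [Zn²⁺]^3 in the denominator gives [Zn²⁺] = 0.035 M.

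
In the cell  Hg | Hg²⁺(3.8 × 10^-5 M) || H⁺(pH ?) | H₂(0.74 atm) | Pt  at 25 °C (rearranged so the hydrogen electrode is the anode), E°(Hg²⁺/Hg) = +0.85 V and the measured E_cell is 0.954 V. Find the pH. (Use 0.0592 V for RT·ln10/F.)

pH = 4.03

E°_cell = 0.85 V and n = 2.
log Q = n(E° − E)/0.0592 = 2×(0.85 − 0.954)/0.0592 = -3.514.
With Q = [H⁺]^2 / ([Hg²⁺]·P(H₂)), solving for [H⁺] gives log[H⁺] = -4.032, so pH = 4.03.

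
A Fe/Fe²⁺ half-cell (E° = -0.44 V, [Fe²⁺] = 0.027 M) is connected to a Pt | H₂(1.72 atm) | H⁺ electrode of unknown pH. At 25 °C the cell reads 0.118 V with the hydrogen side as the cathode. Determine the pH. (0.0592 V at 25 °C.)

pH = 6.11

E°_cell = 0.44 V and n = 2.
log Q = n(E° − E)/0.0592 = 2×(0.44 − 0.118)/0.0592 = 10.878.
With Q = [Fe²⁺]·P(H₂) / [H⁺]^2, solving for [H⁺] gives log[H⁺] = -6.106, so pH = 6.11.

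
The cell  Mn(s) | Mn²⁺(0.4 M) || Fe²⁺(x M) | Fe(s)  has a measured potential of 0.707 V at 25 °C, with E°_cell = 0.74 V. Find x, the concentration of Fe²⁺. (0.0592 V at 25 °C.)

From the Nernst equation, log Q = n(E° − E)/0.0592 = 2(0.74 − 0.707)/0.0592 = 1.115, so Q = 13.0.
With Q = [Mn²⁺]/[Fe²⁺] and the known concentrations, [Fe²⁺] in the denominator gives [Fe²⁺] = 0.031 M.

0.031 M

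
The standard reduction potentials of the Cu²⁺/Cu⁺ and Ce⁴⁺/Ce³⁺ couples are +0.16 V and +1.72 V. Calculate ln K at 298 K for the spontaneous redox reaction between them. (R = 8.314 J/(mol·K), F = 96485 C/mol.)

E°_cell = +1.72 − (+0.16) = 1.56 V, with n = 1 electron transferred.
At equilibrium E = 0, so the Nernst equation gives ln K = nFE°/RT = (1)(96485)(1.56)/((8.314)(298)) = 60.75.

ln K = 60.8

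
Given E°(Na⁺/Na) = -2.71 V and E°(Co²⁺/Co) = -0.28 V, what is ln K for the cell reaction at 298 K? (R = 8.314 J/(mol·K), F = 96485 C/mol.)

E°_cell = -0.28 − (-2.71) = 2.43 V, with n = 2 electrons transferred.
At equilibrium E = 0, so the Nernst equation gives ln K = nFE°/RT = (2)(96485)(2.43)/((8.314)(298)) = 189.26.

ln K = 189.3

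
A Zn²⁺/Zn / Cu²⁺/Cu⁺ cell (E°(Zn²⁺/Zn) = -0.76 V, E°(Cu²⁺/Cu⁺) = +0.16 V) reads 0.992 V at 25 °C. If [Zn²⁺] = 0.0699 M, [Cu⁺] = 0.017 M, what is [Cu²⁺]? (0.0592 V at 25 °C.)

From the Nernst equation, log Q = n(E° − E)/0.0592 = 2(0.92 − 0.992)/0.0592 = -2.432, so Q = 0.00369.
With Q = [Zn²⁺]·[Cu⁺]^2/[Cu²⁺]^2 and the known concentrations, [Cu²⁺]^2 in the denominator gives [Cu²⁺] = 0.074 M.

0.074 M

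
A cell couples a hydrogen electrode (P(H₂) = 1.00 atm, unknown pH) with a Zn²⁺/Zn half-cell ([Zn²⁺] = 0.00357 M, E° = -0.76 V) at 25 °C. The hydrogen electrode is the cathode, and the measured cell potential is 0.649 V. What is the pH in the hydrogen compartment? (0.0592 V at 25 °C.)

pH = 3.10

E°_cell = 0.76 V and n = 2.
log Q = n(E° − E)/0.0592 = 2×(0.76 − 0.649)/0.0592 = 3.750.
With Q = [Zn²⁺]·P(H₂) / [H⁺]^2, solving for [H⁺] gives log[H⁺] = -3.099, so pH = 3.10.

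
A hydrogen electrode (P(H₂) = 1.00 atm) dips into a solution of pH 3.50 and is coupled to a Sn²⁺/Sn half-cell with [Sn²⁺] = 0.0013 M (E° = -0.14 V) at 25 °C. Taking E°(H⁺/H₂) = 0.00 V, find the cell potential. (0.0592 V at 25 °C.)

The hydrogen couple is the cathode, so E°_cell = 0.14 V; n = 2.
[H⁺] = 10^(−3.50) = 3.2 × 10^-4 M, and Q = [Sn²⁺]·P(H₂) / [H⁺]^2 = 1.3 × 10^4.
E = E° − (0.0592/2) log Q = 0.14 − (0.0592/2)(4.114) = 0.018 V.

0.018 V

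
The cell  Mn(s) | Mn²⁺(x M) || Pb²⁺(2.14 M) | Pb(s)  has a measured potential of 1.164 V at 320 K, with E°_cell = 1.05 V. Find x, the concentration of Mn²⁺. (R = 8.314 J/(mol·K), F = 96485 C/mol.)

5.5 × 10^-4 M

From the Nernst equation, ln Q = nF(E° − E)/RT = 2×96485×(1.05 − 1.164)/(8.314×320) = -8.269, so Q = 2.56 × 10^-4.
With Q = [Mn²⁺]/[Pb²⁺] and the known concentrations, [Mn²⁺] in the numerator gives [Mn²⁺] = 5.5 × 10^-4 M.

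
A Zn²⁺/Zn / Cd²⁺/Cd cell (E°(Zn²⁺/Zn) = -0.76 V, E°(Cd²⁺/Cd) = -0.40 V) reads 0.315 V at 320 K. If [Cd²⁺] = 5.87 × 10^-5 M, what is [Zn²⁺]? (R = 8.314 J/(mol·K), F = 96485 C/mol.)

From the Nernst equation, ln Q = nF(E° − E)/RT = 2×96485×(0.36 − 0.315)/(8.314×320) = 3.264, so Q = 26.2.
With Q = [Zn²⁺]/[Cd²⁺] and the known concentrations, [Zn²⁺] in the numerator gives [Zn²⁺] = 0.0015 M.

0.0015 M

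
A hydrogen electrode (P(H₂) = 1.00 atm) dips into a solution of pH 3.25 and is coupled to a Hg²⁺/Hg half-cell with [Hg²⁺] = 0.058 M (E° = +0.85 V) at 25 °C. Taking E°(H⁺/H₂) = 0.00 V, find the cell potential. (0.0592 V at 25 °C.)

1.01 V

The Hg²⁺/Hg couple is the cathode, so E°_cell = 0.85 V; n = 2.
[H⁺] = 10^(−3.25) = 5.6 × 10^-4 M, and Q = [H⁺]^2 / ([Hg²⁺]·P(H₂)) = 5.45 × 10^-6.
E = E° − (0.0592/2) log Q = 0.85 − (0.0592/2)(-5.263) = 1.006 V.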